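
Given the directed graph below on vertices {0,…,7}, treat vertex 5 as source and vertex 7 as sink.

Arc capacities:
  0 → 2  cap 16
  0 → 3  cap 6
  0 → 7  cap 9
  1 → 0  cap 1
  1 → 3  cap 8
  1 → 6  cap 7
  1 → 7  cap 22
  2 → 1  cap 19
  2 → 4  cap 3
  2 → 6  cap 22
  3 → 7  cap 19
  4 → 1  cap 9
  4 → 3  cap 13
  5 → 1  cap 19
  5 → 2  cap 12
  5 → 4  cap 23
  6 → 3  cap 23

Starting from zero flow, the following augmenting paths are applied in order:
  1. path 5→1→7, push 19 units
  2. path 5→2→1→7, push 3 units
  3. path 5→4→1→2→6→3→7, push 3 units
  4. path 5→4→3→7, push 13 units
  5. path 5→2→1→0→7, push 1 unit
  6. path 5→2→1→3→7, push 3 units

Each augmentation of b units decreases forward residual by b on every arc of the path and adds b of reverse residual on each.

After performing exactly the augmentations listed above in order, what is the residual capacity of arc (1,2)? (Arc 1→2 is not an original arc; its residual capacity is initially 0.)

after path 1 (5→1→7, push 19): res(1,2)=0
after path 2 (5→2→1→7, push 3): res(1,2)=3
after path 3 (5→4→1→2→6→3→7, push 3): res(1,2)=0
after path 4 (5→4→3→7, push 13): res(1,2)=0
after path 5 (5→2→1→0→7, push 1): res(1,2)=1
after path 6 (5→2→1→3→7, push 3): res(1,2)=4

Residual capacity of (1,2): 4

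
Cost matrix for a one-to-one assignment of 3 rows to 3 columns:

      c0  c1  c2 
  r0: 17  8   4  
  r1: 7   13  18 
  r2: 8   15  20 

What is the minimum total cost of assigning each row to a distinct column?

Minimum assignment cost: 25

optimal assignment: row0→col2 (cost 4), row1→col1 (cost 13), row2→col0 (cost 8)
total = 4 + 13 + 8 = 25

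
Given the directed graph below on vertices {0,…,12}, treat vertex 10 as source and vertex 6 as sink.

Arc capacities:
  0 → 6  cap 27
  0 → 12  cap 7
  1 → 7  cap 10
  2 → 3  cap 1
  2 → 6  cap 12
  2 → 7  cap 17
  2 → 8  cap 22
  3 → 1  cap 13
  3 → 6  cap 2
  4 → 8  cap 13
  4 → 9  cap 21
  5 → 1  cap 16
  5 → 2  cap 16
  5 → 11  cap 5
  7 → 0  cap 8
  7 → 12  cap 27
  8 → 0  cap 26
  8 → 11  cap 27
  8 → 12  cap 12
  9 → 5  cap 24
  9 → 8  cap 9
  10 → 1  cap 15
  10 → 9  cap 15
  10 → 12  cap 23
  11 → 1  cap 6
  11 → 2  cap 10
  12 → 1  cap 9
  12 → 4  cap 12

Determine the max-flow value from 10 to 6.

augment #1: 10→1→7→0→6 bottleneck 8, total now 8
augment #2: 10→9→5→2→6 bottleneck 12, total now 20
augment #3: 10→9→8→0→6 bottleneck 3, total now 23
augment #4: 10→12→4→8→0→6 bottleneck 12, total now 35

Maximum flow value: 35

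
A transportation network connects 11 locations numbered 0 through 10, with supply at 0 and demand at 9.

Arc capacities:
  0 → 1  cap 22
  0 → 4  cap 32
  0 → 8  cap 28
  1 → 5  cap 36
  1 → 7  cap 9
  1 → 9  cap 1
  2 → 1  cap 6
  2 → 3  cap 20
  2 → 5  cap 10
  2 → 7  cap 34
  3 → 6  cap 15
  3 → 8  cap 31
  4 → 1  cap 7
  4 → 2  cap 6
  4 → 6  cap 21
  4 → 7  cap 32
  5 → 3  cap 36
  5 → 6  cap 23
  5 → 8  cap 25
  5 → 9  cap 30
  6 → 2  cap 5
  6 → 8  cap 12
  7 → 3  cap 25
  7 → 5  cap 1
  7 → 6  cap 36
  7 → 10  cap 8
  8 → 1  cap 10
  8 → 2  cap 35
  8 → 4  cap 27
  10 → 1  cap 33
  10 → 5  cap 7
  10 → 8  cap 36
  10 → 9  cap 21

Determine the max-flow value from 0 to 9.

augment #1: 0→1→9 bottleneck 1, total now 1
augment #2: 0→1→5→9 bottleneck 21, total now 22
augment #3: 0→4→1→5→9 bottleneck 7, total now 29
augment #4: 0→4→2→5→9 bottleneck 2, total now 31
augment #5: 0→4→7→10→9 bottleneck 8, total now 39

Maximum flow value: 39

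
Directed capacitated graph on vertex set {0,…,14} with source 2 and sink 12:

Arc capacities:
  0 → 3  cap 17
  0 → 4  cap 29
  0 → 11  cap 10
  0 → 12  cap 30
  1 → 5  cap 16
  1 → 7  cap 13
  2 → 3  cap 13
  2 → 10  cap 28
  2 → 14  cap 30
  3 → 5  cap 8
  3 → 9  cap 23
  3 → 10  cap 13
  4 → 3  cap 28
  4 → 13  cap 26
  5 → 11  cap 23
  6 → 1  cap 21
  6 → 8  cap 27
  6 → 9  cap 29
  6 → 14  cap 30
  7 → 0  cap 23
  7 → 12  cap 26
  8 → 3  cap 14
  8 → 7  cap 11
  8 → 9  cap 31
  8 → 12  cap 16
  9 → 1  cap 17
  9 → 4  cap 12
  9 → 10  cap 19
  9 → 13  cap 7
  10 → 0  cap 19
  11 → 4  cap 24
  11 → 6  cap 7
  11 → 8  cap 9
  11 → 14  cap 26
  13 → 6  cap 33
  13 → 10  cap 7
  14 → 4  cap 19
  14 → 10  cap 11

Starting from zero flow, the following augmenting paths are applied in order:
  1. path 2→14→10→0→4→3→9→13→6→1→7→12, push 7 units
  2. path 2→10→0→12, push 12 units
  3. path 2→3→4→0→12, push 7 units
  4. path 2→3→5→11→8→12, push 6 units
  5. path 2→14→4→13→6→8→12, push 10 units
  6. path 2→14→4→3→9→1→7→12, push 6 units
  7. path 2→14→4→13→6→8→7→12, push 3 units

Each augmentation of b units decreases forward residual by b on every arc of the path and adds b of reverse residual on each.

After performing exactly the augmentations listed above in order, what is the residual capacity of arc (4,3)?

after path 1 (2→14→10→0→4→3→9→13→6→1→7→12, push 7): res(4,3)=21
after path 2 (2→10→0→12, push 12): res(4,3)=21
after path 3 (2→3→4→0→12, push 7): res(4,3)=28
after path 4 (2→3→5→11→8→12, push 6): res(4,3)=28
after path 5 (2→14→4→13→6→8→12, push 10): res(4,3)=28
after path 6 (2→14→4→3→9→1→7→12, push 6): res(4,3)=22
after path 7 (2→14→4→13→6→8→7→12, push 3): res(4,3)=22

Residual capacity of (4,3): 22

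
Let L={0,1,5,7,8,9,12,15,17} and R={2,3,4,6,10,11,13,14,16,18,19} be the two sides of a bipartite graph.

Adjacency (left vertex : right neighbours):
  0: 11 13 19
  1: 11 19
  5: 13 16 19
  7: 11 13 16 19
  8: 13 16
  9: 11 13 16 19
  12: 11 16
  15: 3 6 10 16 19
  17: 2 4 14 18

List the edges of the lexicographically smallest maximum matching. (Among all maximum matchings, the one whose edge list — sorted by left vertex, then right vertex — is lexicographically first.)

|M| = 6 (so the lex-smallest maximum matching has 6 edges)
process left vertices in ascending order; for each, take the smallest-labelled available neighbour that still permits 6 edges overall, or leave it unmatched if none does
lex-smallest matching: {0-11, 1-19, 5-13, 7-16, 15-3, 17-2}

Lex-smallest maximum matching: {(0,11), (1,19), (5,13), (7,16), (15,3), (17,2)}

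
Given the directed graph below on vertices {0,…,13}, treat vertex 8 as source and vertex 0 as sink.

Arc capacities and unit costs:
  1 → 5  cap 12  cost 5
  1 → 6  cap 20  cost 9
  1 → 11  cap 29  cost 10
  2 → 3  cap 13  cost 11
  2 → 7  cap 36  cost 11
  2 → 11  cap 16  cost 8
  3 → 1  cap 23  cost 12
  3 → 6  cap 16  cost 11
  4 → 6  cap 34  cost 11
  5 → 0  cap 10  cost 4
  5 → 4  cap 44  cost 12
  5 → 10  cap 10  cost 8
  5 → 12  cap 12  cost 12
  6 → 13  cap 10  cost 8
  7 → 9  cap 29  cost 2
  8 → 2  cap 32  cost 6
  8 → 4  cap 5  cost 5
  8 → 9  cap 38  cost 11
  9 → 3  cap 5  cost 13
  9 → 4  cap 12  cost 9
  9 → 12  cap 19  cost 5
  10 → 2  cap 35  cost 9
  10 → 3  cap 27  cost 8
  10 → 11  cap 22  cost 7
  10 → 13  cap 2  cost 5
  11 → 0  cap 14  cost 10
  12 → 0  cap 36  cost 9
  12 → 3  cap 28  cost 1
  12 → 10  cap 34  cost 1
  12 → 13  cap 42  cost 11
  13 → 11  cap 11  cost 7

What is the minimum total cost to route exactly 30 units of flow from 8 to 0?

shortest-cost path #1: 8→2→11→0 push 14 @ unit cost 24 (adds 336)
shortest-cost path #2: 8→9→12→0 push 16 @ unit cost 25 (adds 400)
total cost = 736

Minimum cost for 30 units: 736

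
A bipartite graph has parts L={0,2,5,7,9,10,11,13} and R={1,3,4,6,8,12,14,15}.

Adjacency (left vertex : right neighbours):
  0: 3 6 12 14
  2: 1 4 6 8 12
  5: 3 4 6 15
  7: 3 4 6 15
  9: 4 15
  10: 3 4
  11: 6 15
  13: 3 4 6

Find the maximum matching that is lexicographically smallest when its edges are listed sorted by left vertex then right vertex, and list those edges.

Lex-smallest maximum matching: {(0,12), (2,1), (5,3), (7,4), (9,15), (11,6)}

|M| = 6 (so the lex-smallest maximum matching has 6 edges)
process left vertices in ascending order; for each, take the smallest-labelled available neighbour that still permits 6 edges overall, or leave it unmatched if none does
lex-smallest matching: {0-12, 2-1, 5-3, 7-4, 9-15, 11-6}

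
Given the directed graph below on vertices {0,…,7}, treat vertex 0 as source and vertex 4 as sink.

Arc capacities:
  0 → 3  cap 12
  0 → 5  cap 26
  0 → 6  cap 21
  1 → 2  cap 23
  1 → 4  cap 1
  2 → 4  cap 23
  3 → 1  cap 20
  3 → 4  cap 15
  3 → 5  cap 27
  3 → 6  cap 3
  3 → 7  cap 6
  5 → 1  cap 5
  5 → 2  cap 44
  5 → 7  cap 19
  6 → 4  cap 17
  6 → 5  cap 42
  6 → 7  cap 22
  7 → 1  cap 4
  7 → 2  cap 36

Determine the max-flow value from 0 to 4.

augment #1: 0→3→4 bottleneck 12, total now 12
augment #2: 0→6→4 bottleneck 17, total now 29
augment #3: 0→5→1→4 bottleneck 1, total now 30
augment #4: 0→5→2→4 bottleneck 23, total now 53

Maximum flow value: 53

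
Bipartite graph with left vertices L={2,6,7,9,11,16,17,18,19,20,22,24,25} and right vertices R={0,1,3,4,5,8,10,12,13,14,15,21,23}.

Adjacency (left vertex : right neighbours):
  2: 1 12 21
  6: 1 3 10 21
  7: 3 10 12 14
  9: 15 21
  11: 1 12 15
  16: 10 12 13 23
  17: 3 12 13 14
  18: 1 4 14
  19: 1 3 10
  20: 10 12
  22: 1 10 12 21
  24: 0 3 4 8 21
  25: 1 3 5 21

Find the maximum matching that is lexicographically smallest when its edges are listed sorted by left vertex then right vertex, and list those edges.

Lex-smallest maximum matching: {(2,1), (6,3), (7,14), (9,15), (11,12), (16,23), (17,13), (18,4), (19,10), (22,21), (24,0), (25,5)}

|M| = 12 (so the lex-smallest maximum matching has 12 edges)
process left vertices in ascending order; for each, take the smallest-labelled available neighbour that still permits 12 edges overall, or leave it unmatched if none does
lex-smallest matching: {2-1, 6-3, 7-14, 9-15, 11-12, 16-23, 17-13, 18-4, 19-10, 22-21, 24-0, 25-5}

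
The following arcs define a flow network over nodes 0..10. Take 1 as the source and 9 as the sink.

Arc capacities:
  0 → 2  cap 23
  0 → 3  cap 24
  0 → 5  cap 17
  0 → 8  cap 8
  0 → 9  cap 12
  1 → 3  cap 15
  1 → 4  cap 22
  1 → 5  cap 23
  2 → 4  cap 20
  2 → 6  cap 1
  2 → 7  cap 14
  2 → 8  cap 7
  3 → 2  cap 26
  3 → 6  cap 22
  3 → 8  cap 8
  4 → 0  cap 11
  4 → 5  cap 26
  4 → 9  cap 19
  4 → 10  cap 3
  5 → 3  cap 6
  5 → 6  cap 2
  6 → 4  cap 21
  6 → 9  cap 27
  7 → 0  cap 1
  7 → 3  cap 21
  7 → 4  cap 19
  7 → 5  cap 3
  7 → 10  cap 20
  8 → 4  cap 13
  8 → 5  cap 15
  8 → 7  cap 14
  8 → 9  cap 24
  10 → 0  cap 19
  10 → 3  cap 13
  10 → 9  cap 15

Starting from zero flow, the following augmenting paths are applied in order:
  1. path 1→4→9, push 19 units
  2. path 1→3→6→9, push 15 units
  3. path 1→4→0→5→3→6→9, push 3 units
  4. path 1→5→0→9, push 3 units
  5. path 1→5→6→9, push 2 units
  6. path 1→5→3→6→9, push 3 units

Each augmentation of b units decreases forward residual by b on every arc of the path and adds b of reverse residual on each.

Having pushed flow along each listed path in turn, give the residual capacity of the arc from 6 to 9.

Residual capacity of (6,9): 4

after path 1 (1→4→9, push 19): res(6,9)=27
after path 2 (1→3→6→9, push 15): res(6,9)=12
after path 3 (1→4→0→5→3→6→9, push 3): res(6,9)=9
after path 4 (1→5→0→9, push 3): res(6,9)=9
after path 5 (1→5→6→9, push 2): res(6,9)=7
after path 6 (1→5→3→6→9, push 3): res(6,9)=4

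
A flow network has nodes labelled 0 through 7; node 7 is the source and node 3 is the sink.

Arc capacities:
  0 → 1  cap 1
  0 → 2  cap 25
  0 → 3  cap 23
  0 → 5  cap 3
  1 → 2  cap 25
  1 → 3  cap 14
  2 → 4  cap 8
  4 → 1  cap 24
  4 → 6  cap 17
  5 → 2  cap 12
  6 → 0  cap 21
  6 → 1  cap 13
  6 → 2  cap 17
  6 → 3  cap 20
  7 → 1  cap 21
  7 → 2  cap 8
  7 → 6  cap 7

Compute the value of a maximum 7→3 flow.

Maximum flow value: 29

augment #1: 7→1→3 bottleneck 14, total now 14
augment #2: 7→6→3 bottleneck 7, total now 21
augment #3: 7→2→4→6→3 bottleneck 8, total now 29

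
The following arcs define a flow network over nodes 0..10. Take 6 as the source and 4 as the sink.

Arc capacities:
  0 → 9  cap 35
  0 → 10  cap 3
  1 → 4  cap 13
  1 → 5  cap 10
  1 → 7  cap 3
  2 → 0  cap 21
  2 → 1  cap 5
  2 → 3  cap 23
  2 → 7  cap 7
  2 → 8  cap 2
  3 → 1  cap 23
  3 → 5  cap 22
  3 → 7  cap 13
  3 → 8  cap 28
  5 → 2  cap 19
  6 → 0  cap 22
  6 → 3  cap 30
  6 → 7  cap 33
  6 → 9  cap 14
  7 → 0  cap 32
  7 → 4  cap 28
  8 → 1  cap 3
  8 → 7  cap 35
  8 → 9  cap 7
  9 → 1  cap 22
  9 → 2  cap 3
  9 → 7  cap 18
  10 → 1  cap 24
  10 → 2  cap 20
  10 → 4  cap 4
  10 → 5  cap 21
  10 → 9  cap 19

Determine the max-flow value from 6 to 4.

augment #1: 6→7→4 bottleneck 28, total now 28
augment #2: 6→0→10→4 bottleneck 3, total now 31
augment #3: 6→3→1→4 bottleneck 13, total now 44

Maximum flow value: 44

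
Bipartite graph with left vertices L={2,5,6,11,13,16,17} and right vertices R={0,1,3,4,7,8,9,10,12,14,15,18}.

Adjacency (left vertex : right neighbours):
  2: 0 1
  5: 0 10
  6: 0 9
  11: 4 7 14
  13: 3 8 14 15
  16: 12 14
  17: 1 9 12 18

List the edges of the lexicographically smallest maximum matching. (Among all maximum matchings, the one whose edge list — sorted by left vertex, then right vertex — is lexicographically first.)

Lex-smallest maximum matching: {(2,0), (5,10), (6,9), (11,4), (13,3), (16,12), (17,1)}

|M| = 7 (so the lex-smallest maximum matching has 7 edges)
process left vertices in ascending order; for each, take the smallest-labelled available neighbour that still permits 7 edges overall, or leave it unmatched if none does
lex-smallest matching: {2-0, 5-10, 6-9, 11-4, 13-3, 16-12, 17-1}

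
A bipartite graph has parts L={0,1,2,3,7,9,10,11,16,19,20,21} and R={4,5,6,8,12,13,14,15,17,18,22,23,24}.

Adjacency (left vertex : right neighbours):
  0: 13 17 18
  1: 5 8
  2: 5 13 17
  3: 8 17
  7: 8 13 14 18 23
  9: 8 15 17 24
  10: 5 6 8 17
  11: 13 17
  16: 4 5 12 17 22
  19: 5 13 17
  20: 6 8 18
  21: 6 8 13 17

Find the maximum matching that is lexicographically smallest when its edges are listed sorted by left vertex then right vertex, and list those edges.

Lex-smallest maximum matching: {(0,13), (1,5), (2,17), (3,8), (7,14), (9,15), (10,6), (16,4), (20,18)}

|M| = 9 (so the lex-smallest maximum matching has 9 edges)
process left vertices in ascending order; for each, take the smallest-labelled available neighbour that still permits 9 edges overall, or leave it unmatched if none does
lex-smallest matching: {0-13, 1-5, 2-17, 3-8, 7-14, 9-15, 10-6, 16-4, 20-18}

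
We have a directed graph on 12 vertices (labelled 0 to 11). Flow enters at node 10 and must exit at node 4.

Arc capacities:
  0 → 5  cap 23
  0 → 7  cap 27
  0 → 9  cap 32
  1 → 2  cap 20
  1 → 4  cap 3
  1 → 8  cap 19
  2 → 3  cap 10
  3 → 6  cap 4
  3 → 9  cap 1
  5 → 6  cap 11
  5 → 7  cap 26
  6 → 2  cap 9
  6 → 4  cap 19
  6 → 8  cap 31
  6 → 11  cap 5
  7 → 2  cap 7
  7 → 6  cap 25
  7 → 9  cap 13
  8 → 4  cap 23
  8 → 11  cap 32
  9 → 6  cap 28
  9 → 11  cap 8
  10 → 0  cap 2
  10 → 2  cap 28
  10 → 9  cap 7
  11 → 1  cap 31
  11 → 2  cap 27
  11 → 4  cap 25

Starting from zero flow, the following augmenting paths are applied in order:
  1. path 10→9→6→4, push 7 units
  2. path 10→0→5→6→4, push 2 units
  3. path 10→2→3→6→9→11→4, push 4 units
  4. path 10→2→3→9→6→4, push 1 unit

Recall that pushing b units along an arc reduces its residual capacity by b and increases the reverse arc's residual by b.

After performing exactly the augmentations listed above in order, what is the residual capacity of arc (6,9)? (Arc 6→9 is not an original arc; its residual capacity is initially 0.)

Residual capacity of (6,9): 4

after path 1 (10→9→6→4, push 7): res(6,9)=7
after path 2 (10→0→5→6→4, push 2): res(6,9)=7
after path 3 (10→2→3→6→9→11→4, push 4): res(6,9)=3
after path 4 (10→2→3→9→6→4, push 1): res(6,9)=4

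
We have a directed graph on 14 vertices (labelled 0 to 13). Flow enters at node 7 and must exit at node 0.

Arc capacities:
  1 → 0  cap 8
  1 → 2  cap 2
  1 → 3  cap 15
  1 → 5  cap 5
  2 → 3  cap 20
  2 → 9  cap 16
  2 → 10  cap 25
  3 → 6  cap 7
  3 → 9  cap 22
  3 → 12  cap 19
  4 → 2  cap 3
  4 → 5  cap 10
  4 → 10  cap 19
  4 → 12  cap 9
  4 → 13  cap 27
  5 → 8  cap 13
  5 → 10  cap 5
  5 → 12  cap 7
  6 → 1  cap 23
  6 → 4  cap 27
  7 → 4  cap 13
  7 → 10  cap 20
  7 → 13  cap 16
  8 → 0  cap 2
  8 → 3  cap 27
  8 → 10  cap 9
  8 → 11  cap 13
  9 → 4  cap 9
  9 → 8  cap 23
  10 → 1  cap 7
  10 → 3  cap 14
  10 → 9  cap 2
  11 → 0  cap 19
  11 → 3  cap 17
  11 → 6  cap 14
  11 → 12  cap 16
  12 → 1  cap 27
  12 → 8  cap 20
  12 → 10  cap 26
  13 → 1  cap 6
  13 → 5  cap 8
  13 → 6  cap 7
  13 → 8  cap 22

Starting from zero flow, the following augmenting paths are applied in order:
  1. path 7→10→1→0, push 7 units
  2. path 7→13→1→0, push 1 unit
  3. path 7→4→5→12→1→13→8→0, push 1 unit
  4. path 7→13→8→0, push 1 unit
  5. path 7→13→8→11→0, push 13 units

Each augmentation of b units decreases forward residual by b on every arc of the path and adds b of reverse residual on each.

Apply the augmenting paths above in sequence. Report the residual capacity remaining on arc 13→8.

after path 1 (7→10→1→0, push 7): res(13,8)=22
after path 2 (7→13→1→0, push 1): res(13,8)=22
after path 3 (7→4→5→12→1→13→8→0, push 1): res(13,8)=21
after path 4 (7→13→8→0, push 1): res(13,8)=20
after path 5 (7→13→8→11→0, push 13): res(13,8)=7

Residual capacity of (13,8): 7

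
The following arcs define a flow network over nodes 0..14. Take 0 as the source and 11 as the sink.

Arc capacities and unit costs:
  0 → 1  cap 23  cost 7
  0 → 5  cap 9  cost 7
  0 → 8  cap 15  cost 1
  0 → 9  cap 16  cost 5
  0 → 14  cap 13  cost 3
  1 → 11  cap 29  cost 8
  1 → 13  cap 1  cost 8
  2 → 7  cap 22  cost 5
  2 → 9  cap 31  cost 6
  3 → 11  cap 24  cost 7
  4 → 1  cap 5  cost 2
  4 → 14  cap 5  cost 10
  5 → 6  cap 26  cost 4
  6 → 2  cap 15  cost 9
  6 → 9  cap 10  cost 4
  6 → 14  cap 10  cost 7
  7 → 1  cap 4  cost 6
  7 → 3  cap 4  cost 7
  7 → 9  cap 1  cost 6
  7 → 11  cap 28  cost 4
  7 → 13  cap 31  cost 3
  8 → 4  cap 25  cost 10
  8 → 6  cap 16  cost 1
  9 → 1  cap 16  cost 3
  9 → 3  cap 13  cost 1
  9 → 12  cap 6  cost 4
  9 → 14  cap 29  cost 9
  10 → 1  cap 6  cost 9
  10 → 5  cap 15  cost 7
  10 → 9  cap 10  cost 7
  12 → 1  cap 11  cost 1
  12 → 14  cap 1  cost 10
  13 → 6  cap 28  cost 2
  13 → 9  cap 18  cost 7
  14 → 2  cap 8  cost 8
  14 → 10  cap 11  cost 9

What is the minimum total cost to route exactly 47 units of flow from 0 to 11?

Minimum cost for 47 units: 713

shortest-cost path #1: 0→9→3→11 push 13 @ unit cost 13 (adds 169)
shortest-cost path #2: 0→1→11 push 23 @ unit cost 15 (adds 345)
shortest-cost path #3: 0→9→1→11 push 3 @ unit cost 16 (adds 48)
shortest-cost path #4: 0→8→6→9→1→11 push 3 @ unit cost 17 (adds 51)
shortest-cost path #5: 0→14→2→7→11 push 5 @ unit cost 20 (adds 100)
total cost = 713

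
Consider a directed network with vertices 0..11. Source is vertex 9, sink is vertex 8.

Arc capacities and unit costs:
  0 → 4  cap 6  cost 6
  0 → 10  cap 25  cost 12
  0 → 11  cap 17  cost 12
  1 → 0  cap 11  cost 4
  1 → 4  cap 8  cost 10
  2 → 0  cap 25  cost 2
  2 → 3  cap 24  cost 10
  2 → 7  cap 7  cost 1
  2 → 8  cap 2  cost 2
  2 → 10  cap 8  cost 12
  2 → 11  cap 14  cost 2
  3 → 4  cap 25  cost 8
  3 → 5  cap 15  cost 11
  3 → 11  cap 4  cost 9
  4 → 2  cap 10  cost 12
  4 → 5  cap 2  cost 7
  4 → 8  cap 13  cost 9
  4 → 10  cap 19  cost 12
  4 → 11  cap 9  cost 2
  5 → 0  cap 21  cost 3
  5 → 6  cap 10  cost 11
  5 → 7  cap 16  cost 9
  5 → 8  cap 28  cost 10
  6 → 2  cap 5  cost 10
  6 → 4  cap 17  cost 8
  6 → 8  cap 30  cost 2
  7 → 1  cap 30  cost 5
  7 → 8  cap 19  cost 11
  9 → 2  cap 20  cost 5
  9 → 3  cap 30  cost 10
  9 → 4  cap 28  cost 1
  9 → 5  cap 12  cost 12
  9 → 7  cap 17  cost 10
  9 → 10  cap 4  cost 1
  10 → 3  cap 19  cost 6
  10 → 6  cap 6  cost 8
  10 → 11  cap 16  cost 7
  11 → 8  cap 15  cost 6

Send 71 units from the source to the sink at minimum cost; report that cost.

shortest-cost path #1: 9→2→8 push 2 @ unit cost 7 (adds 14)
shortest-cost path #2: 9→4→11→8 push 9 @ unit cost 9 (adds 81)
shortest-cost path #3: 9→4→8 push 13 @ unit cost 10 (adds 130)
shortest-cost path #4: 9→10→6→8 push 4 @ unit cost 11 (adds 44)
shortest-cost path #5: 9→2→11→8 push 6 @ unit cost 13 (adds 78)
shortest-cost path #6: 9→2→7→8 push 7 @ unit cost 17 (adds 119)
shortest-cost path #7: 9→4→5→8 push 2 @ unit cost 18 (adds 36)
shortest-cost path #8: 9→7→8 push 12 @ unit cost 21 (adds 252)
shortest-cost path #9: 9→5→8 push 12 @ unit cost 22 (adds 264)
shortest-cost path #10: 9→4→10→6→8 push 2 @ unit cost 23 (adds 46)
shortest-cost path #11: 9→3→5→8 push 2 @ unit cost 31 (adds 62)
total cost = 1126

Minimum cost for 71 units: 1126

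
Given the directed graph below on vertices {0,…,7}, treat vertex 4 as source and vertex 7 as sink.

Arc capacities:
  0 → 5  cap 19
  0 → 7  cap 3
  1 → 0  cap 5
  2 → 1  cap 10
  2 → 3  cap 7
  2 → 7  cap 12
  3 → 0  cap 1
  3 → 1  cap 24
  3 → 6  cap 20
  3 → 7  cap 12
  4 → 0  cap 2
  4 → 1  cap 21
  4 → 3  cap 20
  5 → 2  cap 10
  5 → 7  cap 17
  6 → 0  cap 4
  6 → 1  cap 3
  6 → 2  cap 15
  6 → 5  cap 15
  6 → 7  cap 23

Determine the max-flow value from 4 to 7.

augment #1: 4→0→7 bottleneck 2, total now 2
augment #2: 4→3→7 bottleneck 12, total now 14
augment #3: 4→1→0→7 bottleneck 1, total now 15
augment #4: 4→3→6→7 bottleneck 8, total now 23
augment #5: 4→1→0→5→7 bottleneck 4, total now 27

Maximum flow value: 27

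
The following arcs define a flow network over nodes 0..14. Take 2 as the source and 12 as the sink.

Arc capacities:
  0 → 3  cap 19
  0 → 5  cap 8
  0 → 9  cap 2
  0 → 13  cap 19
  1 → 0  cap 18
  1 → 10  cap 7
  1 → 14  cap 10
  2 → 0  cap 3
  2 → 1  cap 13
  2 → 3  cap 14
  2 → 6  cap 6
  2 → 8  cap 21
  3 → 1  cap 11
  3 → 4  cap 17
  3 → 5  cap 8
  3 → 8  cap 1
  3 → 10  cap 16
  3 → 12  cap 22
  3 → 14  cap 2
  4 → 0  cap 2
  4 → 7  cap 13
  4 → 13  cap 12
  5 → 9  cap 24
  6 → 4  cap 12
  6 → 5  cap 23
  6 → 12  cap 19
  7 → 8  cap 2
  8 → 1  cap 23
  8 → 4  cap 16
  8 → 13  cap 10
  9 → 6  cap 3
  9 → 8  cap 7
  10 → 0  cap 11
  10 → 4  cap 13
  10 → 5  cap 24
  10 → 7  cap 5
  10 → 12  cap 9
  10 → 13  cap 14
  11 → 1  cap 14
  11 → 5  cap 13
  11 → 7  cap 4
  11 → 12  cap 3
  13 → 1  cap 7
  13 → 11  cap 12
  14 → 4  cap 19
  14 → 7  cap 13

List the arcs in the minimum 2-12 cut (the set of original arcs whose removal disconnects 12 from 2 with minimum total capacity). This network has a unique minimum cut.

Min-cut arcs: {(2,6), (3,12), (9,6), (10,12), (11,12)} (total capacity 43)

augment #1: 2→3→12 push 14
augment #2: 2→6→12 push 6
augment #3: 2→0→3→12 push 3
augment #4: 2→1→10→12 push 7
augment #5: 2→1→0→3→12 push 5
augment #6: 2→8→13→11→12 push 3
augment #7: 2→1→0→3→10→12 push 1
augment #8: 2→8→1→0→3→10→12 push 1
augment #9: 2→8→1→0→9→6→12 push 2
augment #10: 2→8→1→0→5→9→6→12 push 1
max flow = 43; residual-reachable set from 2 gives S-side
cut edges (S→T): {(2,6), (3,12), (9,6), (10,12), (11,12)} total cap 43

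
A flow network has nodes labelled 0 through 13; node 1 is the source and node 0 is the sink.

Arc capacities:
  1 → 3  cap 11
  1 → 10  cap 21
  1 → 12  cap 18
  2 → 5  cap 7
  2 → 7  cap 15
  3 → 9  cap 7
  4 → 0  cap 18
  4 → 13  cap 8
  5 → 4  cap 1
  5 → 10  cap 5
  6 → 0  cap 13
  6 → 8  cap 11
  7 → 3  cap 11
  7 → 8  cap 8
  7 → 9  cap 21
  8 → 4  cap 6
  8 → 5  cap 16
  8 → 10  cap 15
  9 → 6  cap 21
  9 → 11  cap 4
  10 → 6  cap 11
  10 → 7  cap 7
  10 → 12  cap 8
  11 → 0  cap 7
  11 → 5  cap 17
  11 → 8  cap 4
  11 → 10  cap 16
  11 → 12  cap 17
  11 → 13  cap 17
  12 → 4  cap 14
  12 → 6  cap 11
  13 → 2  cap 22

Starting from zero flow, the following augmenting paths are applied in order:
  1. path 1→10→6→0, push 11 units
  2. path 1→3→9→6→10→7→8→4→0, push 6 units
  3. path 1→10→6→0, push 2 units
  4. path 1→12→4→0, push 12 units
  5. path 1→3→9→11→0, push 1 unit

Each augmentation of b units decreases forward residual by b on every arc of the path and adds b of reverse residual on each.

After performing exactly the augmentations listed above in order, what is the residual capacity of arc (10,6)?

after path 1 (1→10→6→0, push 11): res(10,6)=0
after path 2 (1→3→9→6→10→7→8→4→0, push 6): res(10,6)=6
after path 3 (1→10→6→0, push 2): res(10,6)=4
after path 4 (1→12→4→0, push 12): res(10,6)=4
after path 5 (1→3→9→11→0, push 1): res(10,6)=4

Residual capacity of (10,6): 4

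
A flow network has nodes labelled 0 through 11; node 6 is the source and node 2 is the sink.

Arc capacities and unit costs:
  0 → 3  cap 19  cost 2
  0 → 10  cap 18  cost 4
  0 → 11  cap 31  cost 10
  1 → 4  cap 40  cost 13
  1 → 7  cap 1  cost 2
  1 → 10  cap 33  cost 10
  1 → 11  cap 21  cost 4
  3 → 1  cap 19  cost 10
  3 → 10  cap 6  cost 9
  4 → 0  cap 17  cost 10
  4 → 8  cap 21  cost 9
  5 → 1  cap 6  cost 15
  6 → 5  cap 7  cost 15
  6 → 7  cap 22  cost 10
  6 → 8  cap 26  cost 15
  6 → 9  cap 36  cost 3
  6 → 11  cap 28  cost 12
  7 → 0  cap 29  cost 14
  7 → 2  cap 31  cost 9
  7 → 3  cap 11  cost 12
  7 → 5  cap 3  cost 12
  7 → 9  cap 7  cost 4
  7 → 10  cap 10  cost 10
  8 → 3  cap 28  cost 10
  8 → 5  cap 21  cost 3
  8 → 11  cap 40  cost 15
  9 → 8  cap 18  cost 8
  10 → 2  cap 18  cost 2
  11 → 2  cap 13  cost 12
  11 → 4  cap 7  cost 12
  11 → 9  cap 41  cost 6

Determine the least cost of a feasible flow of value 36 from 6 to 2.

Minimum cost for 36 units: 762

shortest-cost path #1: 6→7→2 push 22 @ unit cost 19 (adds 418)
shortest-cost path #2: 6→11→2 push 13 @ unit cost 24 (adds 312)
shortest-cost path #3: 6→9→8→3→10→2 push 1 @ unit cost 32 (adds 32)
total cost = 762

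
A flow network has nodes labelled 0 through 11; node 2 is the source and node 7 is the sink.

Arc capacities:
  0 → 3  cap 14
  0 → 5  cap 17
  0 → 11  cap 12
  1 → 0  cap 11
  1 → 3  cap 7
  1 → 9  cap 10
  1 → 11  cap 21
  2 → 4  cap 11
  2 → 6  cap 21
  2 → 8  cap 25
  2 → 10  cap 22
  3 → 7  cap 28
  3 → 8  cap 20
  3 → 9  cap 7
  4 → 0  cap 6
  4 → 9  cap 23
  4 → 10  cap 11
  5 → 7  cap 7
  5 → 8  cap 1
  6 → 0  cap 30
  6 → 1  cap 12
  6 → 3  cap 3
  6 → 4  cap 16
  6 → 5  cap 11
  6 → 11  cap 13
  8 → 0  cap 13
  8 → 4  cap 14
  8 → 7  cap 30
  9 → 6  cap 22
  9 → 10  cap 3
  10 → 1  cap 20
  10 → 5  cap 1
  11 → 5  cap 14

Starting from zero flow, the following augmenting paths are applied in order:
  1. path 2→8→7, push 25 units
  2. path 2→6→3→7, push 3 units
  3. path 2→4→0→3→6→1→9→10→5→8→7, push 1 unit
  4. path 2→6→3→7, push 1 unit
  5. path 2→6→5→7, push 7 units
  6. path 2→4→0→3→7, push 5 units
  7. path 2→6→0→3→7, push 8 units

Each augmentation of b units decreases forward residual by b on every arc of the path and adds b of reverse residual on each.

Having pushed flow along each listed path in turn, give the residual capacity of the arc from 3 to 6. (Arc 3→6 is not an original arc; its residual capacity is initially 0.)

after path 1 (2→8→7, push 25): res(3,6)=0
after path 2 (2→6→3→7, push 3): res(3,6)=3
after path 3 (2→4→0→3→6→1→9→10→5→8→7, push 1): res(3,6)=2
after path 4 (2→6→3→7, push 1): res(3,6)=3
after path 5 (2→6→5→7, push 7): res(3,6)=3
after path 6 (2→4→0→3→7, push 5): res(3,6)=3
after path 7 (2→6→0→3→7, push 8): res(3,6)=3

Residual capacity of (3,6): 3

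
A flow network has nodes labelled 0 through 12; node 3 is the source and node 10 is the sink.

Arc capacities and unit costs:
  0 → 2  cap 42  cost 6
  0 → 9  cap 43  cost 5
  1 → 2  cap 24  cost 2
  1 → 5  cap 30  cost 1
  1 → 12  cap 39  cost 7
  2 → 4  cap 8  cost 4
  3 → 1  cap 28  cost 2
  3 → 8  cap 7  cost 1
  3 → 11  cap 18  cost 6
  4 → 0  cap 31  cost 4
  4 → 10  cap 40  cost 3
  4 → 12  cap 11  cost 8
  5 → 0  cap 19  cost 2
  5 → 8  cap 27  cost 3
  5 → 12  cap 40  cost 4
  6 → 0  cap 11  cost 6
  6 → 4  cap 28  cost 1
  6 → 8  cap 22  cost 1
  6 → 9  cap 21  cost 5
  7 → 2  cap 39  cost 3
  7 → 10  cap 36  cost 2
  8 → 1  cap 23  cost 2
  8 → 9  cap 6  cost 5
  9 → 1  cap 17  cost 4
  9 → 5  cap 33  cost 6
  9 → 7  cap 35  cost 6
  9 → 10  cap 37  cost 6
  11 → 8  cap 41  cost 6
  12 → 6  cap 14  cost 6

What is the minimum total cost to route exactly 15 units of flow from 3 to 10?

Minimum cost for 15 units: 176

shortest-cost path #1: 3→1→2→4→10 push 8 @ unit cost 11 (adds 88)
shortest-cost path #2: 3→8→9→10 push 6 @ unit cost 12 (adds 72)
shortest-cost path #3: 3→1→5→0→9→10 push 1 @ unit cost 16 (adds 16)
total cost = 176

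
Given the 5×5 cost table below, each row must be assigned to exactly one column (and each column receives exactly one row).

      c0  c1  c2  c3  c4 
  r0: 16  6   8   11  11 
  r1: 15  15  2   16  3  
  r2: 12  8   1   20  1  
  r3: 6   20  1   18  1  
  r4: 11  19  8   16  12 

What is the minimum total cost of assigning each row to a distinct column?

Minimum assignment cost: 31

optimal assignment: row0→col1 (cost 6), row1→col2 (cost 2), row2→col4 (cost 1), row3→col0 (cost 6), row4→col3 (cost 16)
total = 6 + 2 + 1 + 6 + 16 = 31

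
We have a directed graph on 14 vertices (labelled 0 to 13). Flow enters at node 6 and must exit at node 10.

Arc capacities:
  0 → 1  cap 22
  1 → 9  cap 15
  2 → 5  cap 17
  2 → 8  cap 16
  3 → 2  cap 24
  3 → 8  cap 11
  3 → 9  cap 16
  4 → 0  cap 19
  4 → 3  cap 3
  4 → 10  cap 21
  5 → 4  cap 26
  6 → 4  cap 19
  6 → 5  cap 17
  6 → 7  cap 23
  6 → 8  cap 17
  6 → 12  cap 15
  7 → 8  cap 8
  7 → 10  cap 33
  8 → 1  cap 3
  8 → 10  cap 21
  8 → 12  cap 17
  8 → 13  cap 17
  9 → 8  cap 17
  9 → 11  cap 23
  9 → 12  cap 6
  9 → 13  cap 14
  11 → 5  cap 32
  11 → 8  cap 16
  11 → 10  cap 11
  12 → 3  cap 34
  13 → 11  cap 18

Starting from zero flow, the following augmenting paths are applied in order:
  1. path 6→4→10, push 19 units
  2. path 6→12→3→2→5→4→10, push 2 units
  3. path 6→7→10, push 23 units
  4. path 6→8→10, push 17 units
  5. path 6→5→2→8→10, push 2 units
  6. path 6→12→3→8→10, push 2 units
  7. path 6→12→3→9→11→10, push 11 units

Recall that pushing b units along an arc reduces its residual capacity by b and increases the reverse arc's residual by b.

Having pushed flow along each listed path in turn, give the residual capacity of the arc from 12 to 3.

after path 1 (6→4→10, push 19): res(12,3)=34
after path 2 (6→12→3→2→5→4→10, push 2): res(12,3)=32
after path 3 (6→7→10, push 23): res(12,3)=32
after path 4 (6→8→10, push 17): res(12,3)=32
after path 5 (6→5→2→8→10, push 2): res(12,3)=32
after path 6 (6→12→3→8→10, push 2): res(12,3)=30
after path 7 (6→12→3→9→11→10, push 11): res(12,3)=19

Residual capacity of (12,3): 19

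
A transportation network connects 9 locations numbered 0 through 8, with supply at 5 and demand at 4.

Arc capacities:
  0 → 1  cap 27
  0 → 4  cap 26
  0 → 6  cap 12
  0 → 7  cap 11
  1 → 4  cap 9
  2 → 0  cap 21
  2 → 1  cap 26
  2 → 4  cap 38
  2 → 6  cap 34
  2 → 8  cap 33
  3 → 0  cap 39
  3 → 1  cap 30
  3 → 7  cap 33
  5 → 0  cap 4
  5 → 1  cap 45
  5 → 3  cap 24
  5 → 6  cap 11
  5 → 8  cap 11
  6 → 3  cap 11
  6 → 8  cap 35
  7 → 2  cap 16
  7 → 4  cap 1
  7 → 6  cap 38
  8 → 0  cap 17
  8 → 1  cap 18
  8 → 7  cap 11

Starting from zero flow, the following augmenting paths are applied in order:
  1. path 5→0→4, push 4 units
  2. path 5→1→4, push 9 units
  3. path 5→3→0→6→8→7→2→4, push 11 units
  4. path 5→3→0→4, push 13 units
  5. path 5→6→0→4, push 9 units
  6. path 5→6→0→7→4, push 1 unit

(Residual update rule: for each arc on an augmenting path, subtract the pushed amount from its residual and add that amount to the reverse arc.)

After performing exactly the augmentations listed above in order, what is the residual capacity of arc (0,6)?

Residual capacity of (0,6): 11

after path 1 (5→0→4, push 4): res(0,6)=12
after path 2 (5→1→4, push 9): res(0,6)=12
after path 3 (5→3→0→6→8→7→2→4, push 11): res(0,6)=1
after path 4 (5→3→0→4, push 13): res(0,6)=1
after path 5 (5→6→0→4, push 9): res(0,6)=10
after path 6 (5→6→0→7→4, push 1): res(0,6)=11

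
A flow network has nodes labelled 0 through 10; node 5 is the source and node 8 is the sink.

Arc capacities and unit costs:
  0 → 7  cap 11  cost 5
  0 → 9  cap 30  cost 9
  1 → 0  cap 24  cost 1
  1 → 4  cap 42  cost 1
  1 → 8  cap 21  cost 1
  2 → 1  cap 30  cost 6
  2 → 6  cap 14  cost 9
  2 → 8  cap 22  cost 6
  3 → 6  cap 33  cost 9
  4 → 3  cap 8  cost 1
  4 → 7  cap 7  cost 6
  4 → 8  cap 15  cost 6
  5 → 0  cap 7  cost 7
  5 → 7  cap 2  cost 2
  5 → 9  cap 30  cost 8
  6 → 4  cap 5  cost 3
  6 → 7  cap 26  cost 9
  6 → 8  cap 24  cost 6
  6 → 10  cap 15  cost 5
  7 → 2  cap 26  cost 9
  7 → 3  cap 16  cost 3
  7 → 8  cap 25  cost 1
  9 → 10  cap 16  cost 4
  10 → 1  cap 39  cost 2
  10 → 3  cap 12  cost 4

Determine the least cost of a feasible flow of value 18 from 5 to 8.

shortest-cost path #1: 5→7→8 push 2 @ unit cost 3 (adds 6)
shortest-cost path #2: 5→0→7→8 push 7 @ unit cost 13 (adds 91)
shortest-cost path #3: 5→9→10→1→8 push 9 @ unit cost 15 (adds 135)
total cost = 232

Minimum cost for 18 units: 232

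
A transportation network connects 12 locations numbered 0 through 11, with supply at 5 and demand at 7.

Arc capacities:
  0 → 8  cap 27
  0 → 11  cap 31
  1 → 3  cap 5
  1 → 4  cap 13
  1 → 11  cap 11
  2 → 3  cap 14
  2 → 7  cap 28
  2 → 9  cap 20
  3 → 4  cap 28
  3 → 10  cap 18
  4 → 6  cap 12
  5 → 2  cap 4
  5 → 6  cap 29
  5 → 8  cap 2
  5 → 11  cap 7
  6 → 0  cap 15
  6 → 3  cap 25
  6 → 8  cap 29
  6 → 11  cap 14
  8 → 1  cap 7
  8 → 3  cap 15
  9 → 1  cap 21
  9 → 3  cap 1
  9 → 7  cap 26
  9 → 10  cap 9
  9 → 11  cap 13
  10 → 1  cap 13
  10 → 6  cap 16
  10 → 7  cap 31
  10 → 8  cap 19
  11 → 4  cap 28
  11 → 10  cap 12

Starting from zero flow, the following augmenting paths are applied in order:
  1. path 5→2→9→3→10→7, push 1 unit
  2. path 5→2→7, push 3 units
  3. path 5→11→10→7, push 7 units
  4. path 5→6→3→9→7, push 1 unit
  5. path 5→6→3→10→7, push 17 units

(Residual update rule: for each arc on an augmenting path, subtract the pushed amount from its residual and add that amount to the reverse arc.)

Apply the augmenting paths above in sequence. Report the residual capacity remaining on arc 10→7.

after path 1 (5→2→9→3→10→7, push 1): res(10,7)=30
after path 2 (5→2→7, push 3): res(10,7)=30
after path 3 (5→11→10→7, push 7): res(10,7)=23
after path 4 (5→6→3→9→7, push 1): res(10,7)=23
after path 5 (5→6→3→10→7, push 17): res(10,7)=6

Residual capacity of (10,7): 6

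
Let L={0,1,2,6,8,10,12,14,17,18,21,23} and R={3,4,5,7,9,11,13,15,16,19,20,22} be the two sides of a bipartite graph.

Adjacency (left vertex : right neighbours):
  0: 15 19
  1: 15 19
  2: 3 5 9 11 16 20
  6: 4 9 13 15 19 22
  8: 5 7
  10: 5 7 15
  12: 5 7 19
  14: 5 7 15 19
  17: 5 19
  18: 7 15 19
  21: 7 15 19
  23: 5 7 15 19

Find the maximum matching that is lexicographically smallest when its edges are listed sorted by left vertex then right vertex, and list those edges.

|M| = 6 (so the lex-smallest maximum matching has 6 edges)
process left vertices in ascending order; for each, take the smallest-labelled available neighbour that still permits 6 edges overall, or leave it unmatched if none does
lex-smallest matching: {0-15, 1-19, 2-3, 6-4, 8-5, 10-7}

Lex-smallest maximum matching: {(0,15), (1,19), (2,3), (6,4), (8,5), (10,7)}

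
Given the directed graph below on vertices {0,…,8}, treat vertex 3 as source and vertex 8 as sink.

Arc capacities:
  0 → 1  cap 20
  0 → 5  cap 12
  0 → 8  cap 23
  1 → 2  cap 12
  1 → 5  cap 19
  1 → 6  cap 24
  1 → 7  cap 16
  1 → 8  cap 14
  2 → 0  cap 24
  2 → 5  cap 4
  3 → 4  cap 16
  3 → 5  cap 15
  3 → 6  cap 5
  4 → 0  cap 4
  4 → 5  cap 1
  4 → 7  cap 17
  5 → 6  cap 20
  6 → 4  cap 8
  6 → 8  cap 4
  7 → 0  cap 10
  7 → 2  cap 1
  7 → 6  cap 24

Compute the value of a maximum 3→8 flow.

augment #1: 3→6→8 bottleneck 4, total now 4
augment #2: 3→4→0→8 bottleneck 4, total now 8
augment #3: 3→4→7→0→8 bottleneck 10, total now 18
augment #4: 3→4→7→2→0→8 bottleneck 1, total now 19

Maximum flow value: 19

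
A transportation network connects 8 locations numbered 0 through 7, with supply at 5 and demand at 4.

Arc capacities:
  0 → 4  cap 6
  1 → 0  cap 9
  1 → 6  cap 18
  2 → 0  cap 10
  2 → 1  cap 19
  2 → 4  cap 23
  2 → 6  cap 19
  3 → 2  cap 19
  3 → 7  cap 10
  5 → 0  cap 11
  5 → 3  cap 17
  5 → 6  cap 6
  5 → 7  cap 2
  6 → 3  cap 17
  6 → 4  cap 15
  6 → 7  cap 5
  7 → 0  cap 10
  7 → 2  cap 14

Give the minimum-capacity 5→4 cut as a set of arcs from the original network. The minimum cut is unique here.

Min-cut arcs: {(0,4), (5,3), (5,6), (5,7)} (total capacity 31)

augment #1: 5→0→4 push 6
augment #2: 5→6→4 push 6
augment #3: 5→3→2→4 push 17
augment #4: 5→7→2→4 push 2
max flow = 31; residual-reachable set from 5 gives S-side
cut edges (S→T): {(0,4), (5,3), (5,6), (5,7)} total cap 31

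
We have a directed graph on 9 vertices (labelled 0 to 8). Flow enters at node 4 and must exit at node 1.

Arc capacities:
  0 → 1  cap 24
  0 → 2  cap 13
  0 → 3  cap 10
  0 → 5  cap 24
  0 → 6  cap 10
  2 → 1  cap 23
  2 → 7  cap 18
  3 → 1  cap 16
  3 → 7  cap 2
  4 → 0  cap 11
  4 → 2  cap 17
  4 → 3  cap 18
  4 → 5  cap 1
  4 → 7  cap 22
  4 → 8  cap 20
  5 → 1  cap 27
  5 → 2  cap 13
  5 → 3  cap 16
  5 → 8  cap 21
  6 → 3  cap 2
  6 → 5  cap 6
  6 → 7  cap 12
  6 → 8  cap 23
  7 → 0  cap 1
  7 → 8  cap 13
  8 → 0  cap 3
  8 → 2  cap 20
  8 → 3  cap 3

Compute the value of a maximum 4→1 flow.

augment #1: 4→0→1 bottleneck 11, total now 11
augment #2: 4→2→1 bottleneck 17, total now 28
augment #3: 4→3→1 bottleneck 16, total now 44
augment #4: 4→5→1 bottleneck 1, total now 45
augment #5: 4→7→0→1 bottleneck 1, total now 46
augment #6: 4→8→0→1 bottleneck 3, total now 49
augment #7: 4→8→2→1 bottleneck 6, total now 55

Maximum flow value: 55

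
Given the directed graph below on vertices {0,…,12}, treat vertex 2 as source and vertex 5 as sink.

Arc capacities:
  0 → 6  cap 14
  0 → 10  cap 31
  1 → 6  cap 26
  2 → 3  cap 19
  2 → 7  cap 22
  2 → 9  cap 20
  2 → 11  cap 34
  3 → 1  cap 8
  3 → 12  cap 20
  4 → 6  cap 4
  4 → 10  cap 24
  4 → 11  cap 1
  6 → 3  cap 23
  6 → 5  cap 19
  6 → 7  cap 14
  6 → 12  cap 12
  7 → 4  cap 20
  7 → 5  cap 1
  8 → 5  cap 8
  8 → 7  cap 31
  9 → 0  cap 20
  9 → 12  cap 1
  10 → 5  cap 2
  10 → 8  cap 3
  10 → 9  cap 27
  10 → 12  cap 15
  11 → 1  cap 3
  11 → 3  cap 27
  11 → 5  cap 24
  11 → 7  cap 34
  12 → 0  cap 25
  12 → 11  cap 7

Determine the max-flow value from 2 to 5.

augment #1: 2→7→5 bottleneck 1, total now 1
augment #2: 2→11→5 bottleneck 24, total now 25
augment #3: 2→3→1→6→5 bottleneck 8, total now 33
augment #4: 2→7→4→6→5 bottleneck 4, total now 37
augment #5: 2→7→4→10→5 bottleneck 2, total now 39
augment #6: 2→9→0→6→5 bottleneck 7, total now 46
augment #7: 2→7→4→10→8→5 bottleneck 3, total now 49

Maximum flow value: 49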